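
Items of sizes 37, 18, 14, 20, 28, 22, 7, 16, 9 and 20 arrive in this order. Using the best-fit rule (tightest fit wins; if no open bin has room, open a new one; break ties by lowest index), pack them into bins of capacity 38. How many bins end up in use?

6

  37 → bin 1 (new)  [load 37/38]
  18 → bin 2 (new)  [load 18/38]
  14 → bin 2  [load 32/38]
  20 → bin 3 (new)  [load 20/38]
  28 → bin 4 (new)  [load 28/38]
  22 → bin 5 (new)  [load 22/38]
  7 → bin 4  [load 35/38]
  16 → bin 5  [load 38/38]
  9 → bin 3  [load 29/38]
  20 → bin 6 (new)  [load 20/38]
6 bins opened.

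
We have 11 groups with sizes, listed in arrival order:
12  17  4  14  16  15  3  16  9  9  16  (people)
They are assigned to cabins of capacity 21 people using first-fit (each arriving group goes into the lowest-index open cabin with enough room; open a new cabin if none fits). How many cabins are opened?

  12 → cabin 1 (new)  [load 12/21]
  17 → cabin 2 (new)  [load 17/21]
  4 → cabin 1  [load 16/21]
  14 → cabin 3 (new)  [load 14/21]
  16 → cabin 4 (new)  [load 16/21]
  15 → cabin 5 (new)  [load 15/21]
  3 → cabin 1  [load 19/21]
  16 → cabin 6 (new)  [load 16/21]
  9 → cabin 7 (new)  [load 9/21]
  9 → cabin 7  [load 18/21]
  16 → cabin 8 (new)  [load 16/21]
8 cabins opened.

8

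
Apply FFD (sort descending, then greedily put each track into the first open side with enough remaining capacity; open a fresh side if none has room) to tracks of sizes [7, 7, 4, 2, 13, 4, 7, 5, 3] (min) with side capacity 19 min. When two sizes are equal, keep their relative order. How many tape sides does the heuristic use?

Sorted descending: 13, 7, 7, 7, 5, 4, 4, 3, 2.
  13 → side 1 (new)  [load 13/19]
  7 → side 2 (new)  [load 7/19]
  7 → side 2  [load 14/19]
  7 → side 3 (new)  [load 7/19]
  5 → side 1  [load 18/19]
  4 → side 2  [load 18/19]
  4 → side 3  [load 11/19]
  3 → side 3  [load 14/19]
  2 → side 3  [load 16/19]
3 tape sides opened.

3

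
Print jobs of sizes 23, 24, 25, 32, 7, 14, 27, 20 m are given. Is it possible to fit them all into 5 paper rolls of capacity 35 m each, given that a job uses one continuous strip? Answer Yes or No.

Total = 172 m; ⌈172/35⌉ = 5.
6 print jobs each exceed half the capacity and cannot share a roll, forcing at least 6 paper rolls.
At least 6 paper rolls are required, but only 5 are allowed.

No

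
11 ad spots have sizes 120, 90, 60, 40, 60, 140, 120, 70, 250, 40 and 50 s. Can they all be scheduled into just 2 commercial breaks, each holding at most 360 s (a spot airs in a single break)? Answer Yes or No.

No

Total = 1040 s; ⌈1040/360⌉ = 3.
At least 3 commercial breaks are required, but only 2 are allowed.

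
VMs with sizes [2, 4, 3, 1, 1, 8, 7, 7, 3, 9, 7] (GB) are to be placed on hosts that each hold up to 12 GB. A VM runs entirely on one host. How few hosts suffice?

5

Total = 9 + 8 + 7 + 7 + 7 + 4 + 3 + 3 + 2 + 1 + 1 = 52 GB.
Lower bound: ⌈52/12⌉ = 5 hosts.
A packing using 5 hosts:
  host 1: 9 + 3 = 12
  host 2: 8 + 4 = 12
  host 3: 7 + 3 + 2 = 12
  host 4: 7 + 1 + 1 = 9
  host 5: 7 = 7
This matches the lower bound, so 5 is optimal.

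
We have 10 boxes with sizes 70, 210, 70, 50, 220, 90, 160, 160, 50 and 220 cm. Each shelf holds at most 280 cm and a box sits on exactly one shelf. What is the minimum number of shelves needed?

5

Total = 220 + 220 + 210 + 160 + 160 + 90 + 70 + 70 + 50 + 50 = 1300 cm.
Lower bound: ⌈1300/280⌉ = 5 shelves.
A packing using 5 shelves:
  shelf 1: 220 + 50 = 270
  shelf 2: 220 + 50 = 270
  shelf 3: 210 + 70 = 280
  shelf 4: 160 + 90 = 250
  shelf 5: 160 + 70 = 230
This matches the lower bound, so 5 is optimal.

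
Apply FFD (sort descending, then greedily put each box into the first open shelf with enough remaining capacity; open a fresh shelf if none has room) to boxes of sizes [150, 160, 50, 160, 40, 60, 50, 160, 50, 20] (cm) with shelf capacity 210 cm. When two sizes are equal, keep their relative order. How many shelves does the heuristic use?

5

Sorted descending: 160, 160, 160, 150, 60, 50, 50, 50, 40, 20.
  160 → shelf 1 (new)  [load 160/210]
  160 → shelf 2 (new)  [load 160/210]
  160 → shelf 3 (new)  [load 160/210]
  150 → shelf 4 (new)  [load 150/210]
  60 → shelf 4  [load 210/210]
  50 → shelf 1  [load 210/210]
  50 → shelf 2  [load 210/210]
  50 → shelf 3  [load 210/210]
  40 → shelf 5 (new)  [load 40/210]
  20 → shelf 5  [load 60/210]
5 shelves opened.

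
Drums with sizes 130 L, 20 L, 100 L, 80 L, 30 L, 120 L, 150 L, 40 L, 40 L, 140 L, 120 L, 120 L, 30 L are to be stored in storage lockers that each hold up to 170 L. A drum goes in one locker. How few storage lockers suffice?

Total = 150 + 140 + 130 + 120 + 120 + 120 + 100 + 80 + 40 + 40 + 30 + 30 + 20 = 1120 L.
Lower bound: ⌈1120/170⌉ = 7 storage lockers.
A packing using 8 storage lockers:
  locker 1: 150 + 20 = 170
  locker 2: 140 + 30 = 170
  locker 3: 130 + 40 = 170
  locker 4: 120 + 40 = 160
  locker 5: 120 + 30 = 150
  locker 6: 120 = 120
  locker 7: 100 = 100
  locker 8: 80 = 80
No arrangement into 7 storage lockers stays within capacity, so 8 is optimal.

8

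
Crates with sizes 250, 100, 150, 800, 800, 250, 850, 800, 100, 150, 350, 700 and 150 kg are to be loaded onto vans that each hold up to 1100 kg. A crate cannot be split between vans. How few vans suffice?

6

Total = 850 + 800 + 800 + 800 + 700 + 350 + 250 + 250 + 150 + 150 + 150 + 100 + 100 = 5450 kg.
Lower bound: ⌈5450/1100⌉ = 5 vans.
A packing using 6 vans:
  van 1: 850 + 250 = 1100
  van 2: 800 + 250 = 1050
  van 3: 800 + 150 + 150 = 1100
  van 4: 800 + 150 + 100 = 1050
  van 5: 700 + 350 = 1050
  van 6: 100 = 100
No arrangement into 5 vans stays within capacity, so 6 is optimal.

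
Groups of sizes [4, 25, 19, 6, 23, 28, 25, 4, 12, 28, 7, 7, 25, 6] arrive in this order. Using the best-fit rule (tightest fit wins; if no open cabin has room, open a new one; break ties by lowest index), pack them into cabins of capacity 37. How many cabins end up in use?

  4 → cabin 1 (new)  [load 4/37]
  25 → cabin 1  [load 29/37]
  19 → cabin 2 (new)  [load 19/37]
  6 → cabin 1  [load 35/37]
  23 → cabin 3 (new)  [load 23/37]
  28 → cabin 4 (new)  [load 28/37]
  25 → cabin 5 (new)  [load 25/37]
  4 → cabin 4  [load 32/37]
  12 → cabin 5  [load 37/37]
  28 → cabin 6 (new)  [load 28/37]
  7 → cabin 6  [load 35/37]
  7 → cabin 3  [load 30/37]
  25 → cabin 7 (new)  [load 25/37]
  6 → cabin 3  [load 36/37]
7 cabins opened.

7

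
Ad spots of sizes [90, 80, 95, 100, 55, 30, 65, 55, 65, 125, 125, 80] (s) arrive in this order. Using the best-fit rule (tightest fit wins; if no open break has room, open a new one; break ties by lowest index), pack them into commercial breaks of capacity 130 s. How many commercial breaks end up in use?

9

  90 → break 1 (new)  [load 90/130]
  80 → break 2 (new)  [load 80/130]
  95 → break 3 (new)  [load 95/130]
  100 → break 4 (new)  [load 100/130]
  55 → break 5 (new)  [load 55/130]
  30 → break 4  [load 130/130]
  65 → break 5  [load 120/130]
  55 → break 6 (new)  [load 55/130]
  65 → break 6  [load 120/130]
  125 → break 7 (new)  [load 125/130]
  125 → break 8 (new)  [load 125/130]
  80 → break 9 (new)  [load 80/130]
9 commercial breaks opened.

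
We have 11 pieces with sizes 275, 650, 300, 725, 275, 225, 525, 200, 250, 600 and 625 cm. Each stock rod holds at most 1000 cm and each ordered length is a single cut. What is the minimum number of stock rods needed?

Total = 725 + 650 + 625 + 600 + 525 + 300 + 275 + 275 + 250 + 225 + 200 = 4650 cm.
Lower bound: ⌈4650/1000⌉ = 5 stock rods.
A packing using 5 stock rods:
  stock rod 1: 725 + 275 = 1000
  stock rod 2: 650 + 300 = 950
  stock rod 3: 625 + 275 = 900
  stock rod 4: 600 + 250 = 850
  stock rod 5: 525 + 225 + 200 = 950
This matches the lower bound, so 5 is optimal.

5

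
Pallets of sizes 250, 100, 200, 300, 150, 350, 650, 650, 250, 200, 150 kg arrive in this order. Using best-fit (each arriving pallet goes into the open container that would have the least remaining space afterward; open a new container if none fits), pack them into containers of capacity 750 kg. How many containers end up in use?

  250 → container 1 (new)  [load 250/750]
  100 → container 1  [load 350/750]
  200 → container 1  [load 550/750]
  300 → container 2 (new)  [load 300/750]
  150 → container 1  [load 700/750]
  350 → container 2  [load 650/750]
  650 → container 3 (new)  [load 650/750]
  650 → container 4 (new)  [load 650/750]
  250 → container 5 (new)  [load 250/750]
  200 → container 5  [load 450/750]
  150 → container 5  [load 600/750]
5 containers opened.

5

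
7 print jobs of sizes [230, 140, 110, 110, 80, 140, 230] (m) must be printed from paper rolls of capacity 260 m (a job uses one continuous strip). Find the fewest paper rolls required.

5

Total = 230 + 230 + 140 + 140 + 110 + 110 + 80 = 1040 m.
Lower bound: ⌈1040/260⌉ = 4 paper rolls.
A packing using 5 paper rolls:
  roll 1: 230 = 230
  roll 2: 230 = 230
  roll 3: 140 + 110 = 250
  roll 4: 140 + 110 = 250
  roll 5: 80 = 80
No arrangement into 4 paper rolls stays within capacity, so 5 is optimal.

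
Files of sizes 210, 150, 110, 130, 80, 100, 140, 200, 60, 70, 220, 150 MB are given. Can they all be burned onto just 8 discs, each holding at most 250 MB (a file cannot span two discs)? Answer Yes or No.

Yes

A valid assignment using 8 discs:
  disc 1: 220 = 220
  disc 2: 210 = 210
  disc 3: 200 = 200
  disc 4: 150 + 100 = 250
  disc 5: 150 + 80 = 230
  disc 6: 140 + 110 = 250
  disc 7: 130 + 70 = 200
  disc 8: 60 = 60
Every load is within 250 MB, so 8 discs suffice.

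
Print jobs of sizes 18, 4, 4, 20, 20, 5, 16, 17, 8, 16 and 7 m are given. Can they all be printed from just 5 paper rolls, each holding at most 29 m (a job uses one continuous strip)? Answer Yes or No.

Total = 135 m; ⌈135/29⌉ = 5.
6 print jobs each exceed half the capacity and cannot share a roll, forcing at least 6 paper rolls.
At least 6 paper rolls are required, but only 5 are allowed.

No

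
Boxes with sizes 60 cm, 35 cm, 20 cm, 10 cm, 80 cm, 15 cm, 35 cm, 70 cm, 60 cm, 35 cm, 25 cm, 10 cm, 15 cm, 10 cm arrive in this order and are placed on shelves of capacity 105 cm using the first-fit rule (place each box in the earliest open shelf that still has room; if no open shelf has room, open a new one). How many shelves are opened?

5

  60 → shelf 1 (new)  [load 60/105]
  35 → shelf 1  [load 95/105]
  20 → shelf 2 (new)  [load 20/105]
  10 → shelf 1  [load 105/105]
  80 → shelf 2  [load 100/105]
  15 → shelf 3 (new)  [load 15/105]
  35 → shelf 3  [load 50/105]
  70 → shelf 4 (new)  [load 70/105]
  60 → shelf 5 (new)  [load 60/105]
  35 → shelf 3  [load 85/105]
  25 → shelf 4  [load 95/105]
  10 → shelf 3  [load 95/105]
  15 → shelf 5  [load 75/105]
  10 → shelf 3  [load 105/105]
5 shelves opened.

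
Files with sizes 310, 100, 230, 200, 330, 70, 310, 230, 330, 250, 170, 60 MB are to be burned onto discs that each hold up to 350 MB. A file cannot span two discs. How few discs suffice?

Total = 330 + 330 + 310 + 310 + 250 + 230 + 230 + 200 + 170 + 100 + 70 + 60 = 2590 MB.
Lower bound: ⌈2590/350⌉ = 8 discs.
A packing using 9 discs:
  disc 1: 330 = 330
  disc 2: 330 = 330
  disc 3: 310 = 310
  disc 4: 310 = 310
  disc 5: 250 + 100 = 350
  disc 6: 230 + 70 = 300
  disc 7: 230 + 60 = 290
  disc 8: 200 = 200
  disc 9: 170 = 170
No arrangement into 8 discs stays within capacity, so 9 is optimal.

9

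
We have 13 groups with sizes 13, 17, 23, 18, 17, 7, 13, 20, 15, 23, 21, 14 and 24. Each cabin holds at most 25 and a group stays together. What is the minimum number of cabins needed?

12

Total = 24 + 23 + 23 + 21 + 20 + 18 + 17 + 17 + 15 + 14 + 13 + 13 + 7 = 225.
Lower bound: ⌈225/25⌉ = 9 cabins.
Also, 12 groups each exceed 25/2, and no two of those can share a cabin, so at least 12 cabins are needed.
A packing using 12 cabins:
  cabin 1: 24 = 24
  cabin 2: 23 = 23
  cabin 3: 23 = 23
  cabin 4: 21 = 21
  cabin 5: 20 = 20
  cabin 6: 18 + 7 = 25
  cabin 7: 17 = 17
  cabin 8: 17 = 17
  cabin 9: 15 = 15
  cabin 10: 14 = 14
  cabin 11: 13 = 13
  cabin 12: 13 = 13
This matches the lower bound, so 12 is optimal.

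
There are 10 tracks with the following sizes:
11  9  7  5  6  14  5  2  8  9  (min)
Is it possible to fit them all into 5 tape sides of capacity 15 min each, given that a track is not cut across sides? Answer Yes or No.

Total = 76 min; ⌈76/15⌉ = 6.
At least 6 tape sides are required, but only 5 are allowed.

No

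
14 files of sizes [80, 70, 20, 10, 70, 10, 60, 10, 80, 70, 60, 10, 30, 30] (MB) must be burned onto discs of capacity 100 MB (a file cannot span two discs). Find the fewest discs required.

Total = 80 + 80 + 70 + 70 + 70 + 60 + 60 + 30 + 30 + 20 + 10 + 10 + 10 + 10 = 610 MB.
Lower bound: ⌈610/100⌉ = 7 discs.
A packing using 7 discs:
  disc 1: 80 + 20 = 100
  disc 2: 80 + 10 + 10 = 100
  disc 3: 70 + 30 = 100
  disc 4: 70 + 30 = 100
  disc 5: 70 + 10 + 10 = 90
  disc 6: 60 = 60
  disc 7: 60 = 60
This matches the lower bound, so 7 is optimal.

7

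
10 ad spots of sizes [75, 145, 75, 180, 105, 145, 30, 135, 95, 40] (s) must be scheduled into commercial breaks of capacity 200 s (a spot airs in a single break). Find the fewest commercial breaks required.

Total = 180 + 145 + 145 + 135 + 105 + 95 + 75 + 75 + 40 + 30 = 1025 s.
Lower bound: ⌈1025/200⌉ = 6 commercial breaks.
A packing using 6 commercial breaks:
  break 1: 180 = 180
  break 2: 145 + 40 = 185
  break 3: 145 + 30 = 175
  break 4: 135 = 135
  break 5: 105 + 95 = 200
  break 6: 75 + 75 = 150
This matches the lower bound, so 6 is optimal.

6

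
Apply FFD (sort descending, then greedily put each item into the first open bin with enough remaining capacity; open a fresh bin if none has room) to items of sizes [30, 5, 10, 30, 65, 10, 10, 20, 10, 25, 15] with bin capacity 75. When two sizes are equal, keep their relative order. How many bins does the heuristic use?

Sorted descending: 65, 30, 30, 25, 20, 15, 10, 10, 10, 10, 5.
  65 → bin 1 (new)  [load 65/75]
  30 → bin 2 (new)  [load 30/75]
  30 → bin 2  [load 60/75]
  25 → bin 3 (new)  [load 25/75]
  20 → bin 3  [load 45/75]
  15 → bin 2  [load 75/75]
  10 → bin 1  [load 75/75]
  10 → bin 3  [load 55/75]
  10 → bin 3  [load 65/75]
  10 → bin 3  [load 75/75]
  5 → bin 4 (new)  [load 5/75]
4 bins opened.

4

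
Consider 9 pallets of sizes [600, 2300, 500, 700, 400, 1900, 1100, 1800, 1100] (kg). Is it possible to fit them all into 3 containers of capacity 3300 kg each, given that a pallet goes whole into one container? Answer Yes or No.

No

Total = 10400 kg; ⌈10400/3300⌉ = 4.
At least 4 containers are required, but only 3 are allowed.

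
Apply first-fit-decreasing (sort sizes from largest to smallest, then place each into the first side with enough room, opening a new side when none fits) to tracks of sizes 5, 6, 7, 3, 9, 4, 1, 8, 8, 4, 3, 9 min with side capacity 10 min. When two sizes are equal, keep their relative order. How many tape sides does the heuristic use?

8

Sorted descending: 9, 9, 8, 8, 7, 6, 5, 4, 4, 3, 3, 1.
  9 → side 1 (new)  [load 9/10]
  9 → side 2 (new)  [load 9/10]
  8 → side 3 (new)  [load 8/10]
  8 → side 4 (new)  [load 8/10]
  7 → side 5 (new)  [load 7/10]
  6 → side 6 (new)  [load 6/10]
  5 → side 7 (new)  [load 5/10]
  4 → side 6  [load 10/10]
  4 → side 7  [load 9/10]
  3 → side 5  [load 10/10]
  3 → side 8 (new)  [load 3/10]
  1 → side 1  [load 10/10]
8 tape sides opened.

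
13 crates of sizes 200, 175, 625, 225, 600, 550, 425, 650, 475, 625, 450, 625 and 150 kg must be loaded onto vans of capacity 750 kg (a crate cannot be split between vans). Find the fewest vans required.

Total = 650 + 625 + 625 + 625 + 600 + 550 + 475 + 450 + 425 + 225 + 200 + 175 + 150 = 5775 kg.
Lower bound: ⌈5775/750⌉ = 8 vans.
Also, 9 crates each exceed 375 kg, and no two of those can share a van, so at least 9 vans are needed.
A packing using 9 vans:
  van 1: 650 = 650
  van 2: 625 = 625
  van 3: 625 = 625
  van 4: 625 = 625
  van 5: 600 + 150 = 750
  van 6: 550 + 200 = 750
  van 7: 475 + 225 = 700
  van 8: 450 + 175 = 625
  van 9: 425 = 425
This matches the lower bound, so 9 is optimal.

9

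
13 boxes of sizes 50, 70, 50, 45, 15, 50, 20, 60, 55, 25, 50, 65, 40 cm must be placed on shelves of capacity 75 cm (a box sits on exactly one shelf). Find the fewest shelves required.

Total = 70 + 65 + 60 + 55 + 50 + 50 + 50 + 50 + 45 + 40 + 25 + 20 + 15 = 595 cm.
Lower bound: ⌈595/75⌉ = 8 shelves.
Also, 10 boxes each exceed 75/2 cm, and no two of those can share a shelf, so at least 10 shelves are needed.
A packing using 10 shelves:
  shelf 1: 70 = 70
  shelf 2: 65 = 65
  shelf 3: 60 + 15 = 75
  shelf 4: 55 + 20 = 75
  shelf 5: 50 + 25 = 75
  shelf 6: 50 = 50
  shelf 7: 50 = 50
  shelf 8: 50 = 50
  shelf 9: 45 = 45
  shelf 10: 40 = 40
This matches the lower bound, so 10 is optimal.

10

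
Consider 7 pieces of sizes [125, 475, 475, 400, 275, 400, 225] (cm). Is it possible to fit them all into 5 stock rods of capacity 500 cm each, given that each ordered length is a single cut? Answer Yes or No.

Total = 2375 cm; ⌈2375/500⌉ = 5.
The bound of 5 does not rule out 5, but exhaustive search shows no assignment into 5 stock rods of capacity 500 cm exists — the minimum is 6.

No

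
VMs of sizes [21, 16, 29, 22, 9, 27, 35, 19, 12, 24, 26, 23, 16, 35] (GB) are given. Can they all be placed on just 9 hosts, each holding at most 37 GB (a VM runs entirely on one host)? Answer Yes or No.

Total = 314 GB; ⌈314/37⌉ = 9.
10 VMs each exceed half the capacity and cannot share a host, forcing at least 10 hosts.
At least 10 hosts are required, but only 9 are allowed.

No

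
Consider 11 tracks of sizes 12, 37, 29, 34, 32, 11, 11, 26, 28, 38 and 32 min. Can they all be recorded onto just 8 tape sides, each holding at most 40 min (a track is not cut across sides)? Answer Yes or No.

A valid assignment using 8 tape sides:
  side 1: 38 = 38
  side 2: 37 = 37
  side 3: 34 = 34
  side 4: 32 = 32
  side 5: 32 = 32
  side 6: 29 + 11 = 40
  side 7: 28 + 12 = 40
  side 8: 26 + 11 = 37
Every load is within 40 min, so 8 tape sides suffice.

Yes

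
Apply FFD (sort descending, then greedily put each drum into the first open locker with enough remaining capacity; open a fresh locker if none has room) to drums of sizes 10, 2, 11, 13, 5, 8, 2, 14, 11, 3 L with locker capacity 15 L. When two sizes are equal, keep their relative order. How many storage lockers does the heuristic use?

Sorted descending: 14, 13, 11, 11, 10, 8, 5, 3, 2, 2.
  14 → locker 1 (new)  [load 14/15]
  13 → locker 2 (new)  [load 13/15]
  11 → locker 3 (new)  [load 11/15]
  11 → locker 4 (new)  [load 11/15]
  10 → locker 5 (new)  [load 10/15]
  8 → locker 6 (new)  [load 8/15]
  5 → locker 5  [load 15/15]
  3 → locker 3  [load 14/15]
  2 → locker 2  [load 15/15]
  2 → locker 4  [load 13/15]
6 storage lockers opened.

6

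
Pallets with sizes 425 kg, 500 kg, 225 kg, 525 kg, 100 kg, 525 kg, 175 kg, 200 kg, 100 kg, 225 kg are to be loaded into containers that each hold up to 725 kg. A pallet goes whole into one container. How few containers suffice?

Total = 525 + 525 + 500 + 425 + 225 + 225 + 200 + 175 + 100 + 100 = 3000 kg.
Lower bound: ⌈3000/725⌉ = 5 containers.
A packing using 5 containers:
  container 1: 525 + 200 = 725
  container 2: 525 + 175 = 700
  container 3: 500 + 225 = 725
  container 4: 425 + 225 = 650
  container 5: 100 + 100 = 200
This matches the lower bound, so 5 is optimal.

5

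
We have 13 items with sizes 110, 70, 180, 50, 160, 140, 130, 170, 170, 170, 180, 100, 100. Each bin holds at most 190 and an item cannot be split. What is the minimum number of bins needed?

Total = 180 + 180 + 170 + 170 + 170 + 160 + 140 + 130 + 110 + 100 + 100 + 70 + 50 = 1730.
Lower bound: ⌈1730/190⌉ = 10 bins.
Also, 11 items each exceed 95, and no two of those can share a bin, so at least 11 bins are needed.
A packing using 11 bins:
  bin 1: 180 = 180
  bin 2: 180 = 180
  bin 3: 170 = 170
  bin 4: 170 = 170
  bin 5: 170 = 170
  bin 6: 160 = 160
  bin 7: 140 + 50 = 190
  bin 8: 130 = 130
  bin 9: 110 + 70 = 180
  bin 10: 100 = 100
  bin 11: 100 = 100
This matches the lower bound, so 11 is optimal.

11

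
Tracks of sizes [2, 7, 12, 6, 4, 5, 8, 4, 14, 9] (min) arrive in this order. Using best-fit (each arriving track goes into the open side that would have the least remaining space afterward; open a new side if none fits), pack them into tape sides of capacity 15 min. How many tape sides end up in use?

6

  2 → side 1 (new)  [load 2/15]
  7 → side 1  [load 9/15]
  12 → side 2 (new)  [load 12/15]
  6 → side 1  [load 15/15]
  4 → side 3 (new)  [load 4/15]
  5 → side 3  [load 9/15]
  8 → side 4 (new)  [load 8/15]
  4 → side 3  [load 13/15]
  14 → side 5 (new)  [load 14/15]
  9 → side 6 (new)  [load 9/15]
6 tape sides opened.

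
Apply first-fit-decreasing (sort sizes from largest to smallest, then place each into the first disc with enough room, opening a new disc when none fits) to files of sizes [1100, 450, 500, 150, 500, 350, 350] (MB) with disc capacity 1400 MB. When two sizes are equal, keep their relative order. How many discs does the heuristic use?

Sorted descending: 1100, 500, 500, 450, 350, 350, 150.
  1100 → disc 1 (new)  [load 1100/1400]
  500 → disc 2 (new)  [load 500/1400]
  500 → disc 2  [load 1000/1400]
  450 → disc 3 (new)  [load 450/1400]
  350 → disc 2  [load 1350/1400]
  350 → disc 3  [load 800/1400]
  150 → disc 1  [load 1250/1400]
3 discs opened.

3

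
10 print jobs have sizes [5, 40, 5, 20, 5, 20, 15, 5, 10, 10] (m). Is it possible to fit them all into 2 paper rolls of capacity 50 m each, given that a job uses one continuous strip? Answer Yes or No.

No

Total = 135 m; ⌈135/50⌉ = 3.
At least 3 paper rolls are required, but only 2 are allowed.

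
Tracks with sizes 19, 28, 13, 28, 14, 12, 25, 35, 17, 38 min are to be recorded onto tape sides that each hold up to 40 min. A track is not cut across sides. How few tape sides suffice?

Total = 38 + 35 + 28 + 28 + 25 + 19 + 17 + 14 + 13 + 12 = 229 min.
Lower bound: ⌈229/40⌉ = 6 tape sides.
A packing using 7 tape sides:
  side 1: 38 = 38
  side 2: 35 = 35
  side 3: 28 + 12 = 40
  side 4: 28 = 28
  side 5: 25 + 14 = 39
  side 6: 19 + 17 = 36
  side 7: 13 = 13
No arrangement into 6 tape sides stays within capacity, so 7 is optimal.

7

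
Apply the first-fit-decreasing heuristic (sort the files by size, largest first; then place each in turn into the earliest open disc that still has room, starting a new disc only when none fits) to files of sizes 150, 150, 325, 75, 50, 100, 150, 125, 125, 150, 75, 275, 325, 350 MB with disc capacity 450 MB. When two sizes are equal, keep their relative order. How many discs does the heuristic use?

6

Sorted descending: 350, 325, 325, 275, 150, 150, 150, 150, 125, 125, 100, 75, 75, 50.
  350 → disc 1 (new)  [load 350/450]
  325 → disc 2 (new)  [load 325/450]
  325 → disc 3 (new)  [load 325/450]
  275 → disc 4 (new)  [load 275/450]
  150 → disc 4  [load 425/450]
  150 → disc 5 (new)  [load 150/450]
  150 → disc 5  [load 300/450]
  150 → disc 5  [load 450/450]
  125 → disc 2  [load 450/450]
  125 → disc 3  [load 450/450]
  100 → disc 1  [load 450/450]
  75 → disc 6 (new)  [load 75/450]
  75 → disc 6  [load 150/450]
  50 → disc 6  [load 200/450]
6 discs opened.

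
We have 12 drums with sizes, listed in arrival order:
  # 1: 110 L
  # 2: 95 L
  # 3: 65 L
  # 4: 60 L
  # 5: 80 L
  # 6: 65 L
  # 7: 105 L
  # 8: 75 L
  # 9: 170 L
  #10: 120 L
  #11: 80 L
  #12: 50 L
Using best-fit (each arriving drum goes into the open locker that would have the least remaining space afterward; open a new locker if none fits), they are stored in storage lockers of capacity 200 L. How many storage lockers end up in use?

6

  110 → locker 1 (new)  [load 110/200]
  95 → locker 2 (new)  [load 95/200]
  65 → locker 1  [load 175/200]
  60 → locker 2  [load 155/200]
  80 → locker 3 (new)  [load 80/200]
  65 → locker 3  [load 145/200]
  105 → locker 4 (new)  [load 105/200]
  75 → locker 4  [load 180/200]
  170 → locker 5 (new)  [load 170/200]
  120 → locker 6 (new)  [load 120/200]
  80 → locker 6  [load 200/200]
  50 → locker 3  [load 195/200]
6 storage lockers opened.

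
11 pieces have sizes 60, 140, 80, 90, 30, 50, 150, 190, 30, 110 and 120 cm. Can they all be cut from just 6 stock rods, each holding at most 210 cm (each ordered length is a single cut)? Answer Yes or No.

Yes

A valid assignment using 6 stock rods:
  stock rod 1: 190 = 190
  stock rod 2: 150 + 60 = 210
  stock rod 3: 140 + 50 = 190
  stock rod 4: 120 + 90 = 210
  stock rod 5: 110 + 80 = 190
  stock rod 6: 30 + 30 = 60
Every load is within 210 cm, so 6 stock rods suffice.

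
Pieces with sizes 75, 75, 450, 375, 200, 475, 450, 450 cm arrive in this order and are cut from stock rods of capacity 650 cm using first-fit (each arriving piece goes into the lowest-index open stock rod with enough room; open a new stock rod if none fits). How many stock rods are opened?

  75 → stock rod 1 (new)  [load 75/650]
  75 → stock rod 1  [load 150/650]
  450 → stock rod 1  [load 600/650]
  375 → stock rod 2 (new)  [load 375/650]
  200 → stock rod 2  [load 575/650]
  475 → stock rod 3 (new)  [load 475/650]
  450 → stock rod 4 (new)  [load 450/650]
  450 → stock rod 5 (new)  [load 450/650]
5 stock rods opened.

5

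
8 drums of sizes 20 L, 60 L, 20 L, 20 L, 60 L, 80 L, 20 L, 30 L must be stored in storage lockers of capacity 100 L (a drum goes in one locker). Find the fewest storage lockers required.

Total = 80 + 60 + 60 + 30 + 20 + 20 + 20 + 20 = 310 L.
Lower bound: ⌈310/100⌉ = 4 storage lockers.
A packing using 4 storage lockers:
  locker 1: 80 + 20 = 100
  locker 2: 60 + 30 = 90
  locker 3: 60 + 20 + 20 = 100
  locker 4: 20 = 20
This matches the lower bound, so 4 is optimal.

4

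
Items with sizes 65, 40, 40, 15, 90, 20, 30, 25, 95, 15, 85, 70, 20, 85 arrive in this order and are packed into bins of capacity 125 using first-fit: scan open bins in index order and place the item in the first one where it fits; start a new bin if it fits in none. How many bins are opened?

7

  65 → bin 1 (new)  [load 65/125]
  40 → bin 1  [load 105/125]
  40 → bin 2 (new)  [load 40/125]
  15 → bin 1  [load 120/125]
  90 → bin 3 (new)  [load 90/125]
  20 → bin 2  [load 60/125]
  30 → bin 2  [load 90/125]
  25 → bin 2  [load 115/125]
  95 → bin 4 (new)  [load 95/125]
  15 → bin 3  [load 105/125]
  85 → bin 5 (new)  [load 85/125]
  70 → bin 6 (new)  [load 70/125]
  20 → bin 3  [load 125/125]
  85 → bin 7 (new)  [load 85/125]
7 bins opened.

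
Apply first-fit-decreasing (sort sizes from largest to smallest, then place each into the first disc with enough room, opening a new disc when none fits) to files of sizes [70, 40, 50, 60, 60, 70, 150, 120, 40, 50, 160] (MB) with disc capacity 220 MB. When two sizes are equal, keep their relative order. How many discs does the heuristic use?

Sorted descending: 160, 150, 120, 70, 70, 60, 60, 50, 50, 40, 40.
  160 → disc 1 (new)  [load 160/220]
  150 → disc 2 (new)  [load 150/220]
  120 → disc 3 (new)  [load 120/220]
  70 → disc 2  [load 220/220]
  70 → disc 3  [load 190/220]
  60 → disc 1  [load 220/220]
  60 → disc 4 (new)  [load 60/220]
  50 → disc 4  [load 110/220]
  50 → disc 4  [load 160/220]
  40 → disc 4  [load 200/220]
  40 → disc 5 (new)  [load 40/220]
5 discs opened.

5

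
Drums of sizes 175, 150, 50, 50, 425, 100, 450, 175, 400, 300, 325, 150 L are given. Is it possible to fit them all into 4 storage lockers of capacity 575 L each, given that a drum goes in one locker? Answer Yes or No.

Total = 2750 L; ⌈2750/575⌉ = 5.
At least 5 storage lockers are required, but only 4 are allowed.

No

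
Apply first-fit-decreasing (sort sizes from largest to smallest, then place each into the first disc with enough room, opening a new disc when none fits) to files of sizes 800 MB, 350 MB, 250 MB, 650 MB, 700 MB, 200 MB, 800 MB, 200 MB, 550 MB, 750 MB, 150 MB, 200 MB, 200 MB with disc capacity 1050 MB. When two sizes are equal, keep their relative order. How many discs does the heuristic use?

Sorted descending: 800, 800, 750, 700, 650, 550, 350, 250, 200, 200, 200, 200, 150.
  800 → disc 1 (new)  [load 800/1050]
  800 → disc 2 (new)  [load 800/1050]
  750 → disc 3 (new)  [load 750/1050]
  700 → disc 4 (new)  [load 700/1050]
  650 → disc 5 (new)  [load 650/1050]
  550 → disc 6 (new)  [load 550/1050]
  350 → disc 4  [load 1050/1050]
  250 → disc 1  [load 1050/1050]
  200 → disc 2  [load 1000/1050]
  200 → disc 3  [load 950/1050]
  200 → disc 5  [load 850/1050]
  200 → disc 5  [load 1050/1050]
  150 → disc 6  [load 700/1050]
6 discs opened.

6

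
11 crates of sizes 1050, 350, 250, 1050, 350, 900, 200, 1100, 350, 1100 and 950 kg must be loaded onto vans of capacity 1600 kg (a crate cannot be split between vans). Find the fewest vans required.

Total = 1100 + 1100 + 1050 + 1050 + 950 + 900 + 350 + 350 + 350 + 250 + 200 = 7650 kg.
Lower bound: ⌈7650/1600⌉ = 5 vans.
Also, 6 crates each exceed 800 kg, and no two of those can share a van, so at least 6 vans are needed.
A packing using 6 vans:
  van 1: 1100 + 350 = 1450
  van 2: 1100 + 350 = 1450
  van 3: 1050 + 350 + 200 = 1600
  van 4: 1050 + 250 = 1300
  van 5: 950 = 950
  van 6: 900 = 900
This matches the lower bound, so 6 is optimal.

6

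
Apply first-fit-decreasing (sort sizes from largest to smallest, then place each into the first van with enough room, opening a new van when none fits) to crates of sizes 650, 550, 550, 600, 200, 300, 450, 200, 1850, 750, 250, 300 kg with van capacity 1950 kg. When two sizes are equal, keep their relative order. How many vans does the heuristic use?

Sorted descending: 1850, 750, 650, 600, 550, 550, 450, 300, 300, 250, 200, 200.
  1850 → van 1 (new)  [load 1850/1950]
  750 → van 2 (new)  [load 750/1950]
  650 → van 2  [load 1400/1950]
  600 → van 3 (new)  [load 600/1950]
  550 → van 2  [load 1950/1950]
  550 → van 3  [load 1150/1950]
  450 → van 3  [load 1600/1950]
  300 → van 3  [load 1900/1950]
  300 → van 4 (new)  [load 300/1950]
  250 → van 4  [load 550/1950]
  200 → van 4  [load 750/1950]
  200 → van 4  [load 950/1950]
4 vans opened.

4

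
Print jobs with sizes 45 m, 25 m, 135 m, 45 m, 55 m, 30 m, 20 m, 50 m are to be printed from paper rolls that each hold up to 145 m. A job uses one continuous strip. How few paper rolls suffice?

Total = 135 + 55 + 50 + 45 + 45 + 30 + 25 + 20 = 405 m.
Lower bound: ⌈405/145⌉ = 3 paper rolls.
A packing using 3 paper rolls:
  roll 1: 135 = 135
  roll 2: 55 + 50 + 30 = 135
  roll 3: 45 + 45 + 25 + 20 = 135
This matches the lower bound, so 3 is optimal.

3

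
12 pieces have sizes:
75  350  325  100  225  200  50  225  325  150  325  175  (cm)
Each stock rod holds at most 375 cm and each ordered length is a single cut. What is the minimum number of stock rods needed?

Total = 350 + 325 + 325 + 325 + 225 + 225 + 200 + 175 + 150 + 100 + 75 + 50 = 2525 cm.
Lower bound: ⌈2525/375⌉ = 7 stock rods.
A packing using 8 stock rods:
  stock rod 1: 350 = 350
  stock rod 2: 325 + 50 = 375
  stock rod 3: 325 = 325
  stock rod 4: 325 = 325
  stock rod 5: 225 + 150 = 375
  stock rod 6: 225 + 100 = 325
  stock rod 7: 200 + 175 = 375
  stock rod 8: 75 = 75
No arrangement into 7 stock rods stays within capacity, so 8 is optimal.

8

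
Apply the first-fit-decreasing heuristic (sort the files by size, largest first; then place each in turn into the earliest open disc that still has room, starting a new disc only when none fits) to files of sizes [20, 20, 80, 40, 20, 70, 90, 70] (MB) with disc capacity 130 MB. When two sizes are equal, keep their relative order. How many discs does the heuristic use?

Sorted descending: 90, 80, 70, 70, 40, 20, 20, 20.
  90 → disc 1 (new)  [load 90/130]
  80 → disc 2 (new)  [load 80/130]
  70 → disc 3 (new)  [load 70/130]
  70 → disc 4 (new)  [load 70/130]
  40 → disc 1  [load 130/130]
  20 → disc 2  [load 100/130]
  20 → disc 2  [load 120/130]
  20 → disc 3  [load 90/130]
4 discs opened.

4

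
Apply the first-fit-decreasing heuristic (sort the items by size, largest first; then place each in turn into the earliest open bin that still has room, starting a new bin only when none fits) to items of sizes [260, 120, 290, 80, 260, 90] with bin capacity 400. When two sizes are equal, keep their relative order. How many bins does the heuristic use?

3

Sorted descending: 290, 260, 260, 120, 90, 80.
  290 → bin 1 (new)  [load 290/400]
  260 → bin 2 (new)  [load 260/400]
  260 → bin 3 (new)  [load 260/400]
  120 → bin 2  [load 380/400]
  90 → bin 1  [load 380/400]
  80 → bin 3  [load 340/400]
3 bins opened.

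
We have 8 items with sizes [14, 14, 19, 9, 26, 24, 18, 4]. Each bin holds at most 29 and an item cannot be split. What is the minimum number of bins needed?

5

Total = 26 + 24 + 19 + 18 + 14 + 14 + 9 + 4 = 128.
Lower bound: ⌈128/29⌉ = 5 bins.
A packing using 5 bins:
  bin 1: 26 = 26
  bin 2: 24 + 4 = 28
  bin 3: 19 + 9 = 28
  bin 4: 18 = 18
  bin 5: 14 + 14 = 28
This matches the lower bound, so 5 is optimal.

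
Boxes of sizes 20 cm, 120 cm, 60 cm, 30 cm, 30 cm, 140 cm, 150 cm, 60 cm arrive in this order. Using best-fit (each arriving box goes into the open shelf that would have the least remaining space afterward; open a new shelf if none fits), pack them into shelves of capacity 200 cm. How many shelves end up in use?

4

  20 → shelf 1 (new)  [load 20/200]
  120 → shelf 1  [load 140/200]
  60 → shelf 1  [load 200/200]
  30 → shelf 2 (new)  [load 30/200]
  30 → shelf 2  [load 60/200]
  140 → shelf 2  [load 200/200]
  150 → shelf 3 (new)  [load 150/200]
  60 → shelf 4 (new)  [load 60/200]
4 shelves opened.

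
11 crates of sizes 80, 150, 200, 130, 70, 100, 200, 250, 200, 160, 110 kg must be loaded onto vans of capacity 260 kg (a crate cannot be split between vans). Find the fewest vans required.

Total = 250 + 200 + 200 + 200 + 160 + 150 + 130 + 110 + 100 + 80 + 70 = 1650 kg.
Lower bound: ⌈1650/260⌉ = 7 vans.
A packing using 8 vans:
  van 1: 250 = 250
  van 2: 200 = 200
  van 3: 200 = 200
  van 4: 200 = 200
  van 5: 160 + 100 = 260
  van 6: 150 + 110 = 260
  van 7: 130 + 80 = 210
  van 8: 70 = 70
No arrangement into 7 vans stays within capacity, so 8 is optimal.

8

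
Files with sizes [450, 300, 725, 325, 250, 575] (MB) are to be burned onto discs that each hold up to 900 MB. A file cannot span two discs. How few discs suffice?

4

Total = 725 + 575 + 450 + 325 + 300 + 250 = 2625 MB.
Lower bound: ⌈2625/900⌉ = 3 discs.
A packing using 4 discs:
  disc 1: 725 = 725
  disc 2: 575 + 325 = 900
  disc 3: 450 + 300 = 750
  disc 4: 250 = 250
No arrangement into 3 discs stays within capacity, so 4 is optimal.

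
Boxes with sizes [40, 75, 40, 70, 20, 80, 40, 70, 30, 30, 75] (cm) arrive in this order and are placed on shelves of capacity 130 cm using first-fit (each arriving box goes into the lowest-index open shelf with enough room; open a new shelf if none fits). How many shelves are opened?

5

  40 → shelf 1 (new)  [load 40/130]
  75 → shelf 1  [load 115/130]
  40 → shelf 2 (new)  [load 40/130]
  70 → shelf 2  [load 110/130]
  20 → shelf 2  [load 130/130]
  80 → shelf 3 (new)  [load 80/130]
  40 → shelf 3  [load 120/130]
  70 → shelf 4 (new)  [load 70/130]
  30 → shelf 4  [load 100/130]
  30 → shelf 4  [load 130/130]
  75 → shelf 5 (new)  [load 75/130]
5 shelves opened.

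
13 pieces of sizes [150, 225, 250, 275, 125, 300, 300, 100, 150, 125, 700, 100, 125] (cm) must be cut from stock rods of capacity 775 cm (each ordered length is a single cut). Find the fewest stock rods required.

4

Total = 700 + 300 + 300 + 275 + 250 + 225 + 150 + 150 + 125 + 125 + 125 + 100 + 100 = 2925 cm.
Lower bound: ⌈2925/775⌉ = 4 stock rods.
A packing using 4 stock rods:
  stock rod 1: 700 = 700
  stock rod 2: 300 + 300 + 150 = 750
  stock rod 3: 275 + 250 + 225 = 750
  stock rod 4: 150 + 125 + 125 + 125 + 100 + 100 = 725
This matches the lower bound, so 4 is optimal.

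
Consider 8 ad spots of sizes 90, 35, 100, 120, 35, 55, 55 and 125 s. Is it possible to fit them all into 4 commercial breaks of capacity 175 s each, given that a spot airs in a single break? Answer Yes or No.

Yes

A valid assignment using 4 commercial breaks:
  break 1: 125 + 35 = 160
  break 2: 120 + 55 = 175
  break 3: 100 + 55 = 155
  break 4: 90 + 35 = 125
Every load is within 175 s, so 4 commercial breaks suffice.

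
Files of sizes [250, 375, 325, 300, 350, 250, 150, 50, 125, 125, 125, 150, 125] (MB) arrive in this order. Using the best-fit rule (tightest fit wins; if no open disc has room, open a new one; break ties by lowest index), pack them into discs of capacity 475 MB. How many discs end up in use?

7

  250 → disc 1 (new)  [load 250/475]
  375 → disc 2 (new)  [load 375/475]
  325 → disc 3 (new)  [load 325/475]
  300 → disc 4 (new)  [load 300/475]
  350 → disc 5 (new)  [load 350/475]
  250 → disc 6 (new)  [load 250/475]
  150 → disc 3  [load 475/475]
  50 → disc 2  [load 425/475]
  125 → disc 5  [load 475/475]
  125 → disc 4  [load 425/475]
  125 → disc 1  [load 375/475]
  150 → disc 6  [load 400/475]
  125 → disc 7 (new)  [load 125/475]
7 discs opened.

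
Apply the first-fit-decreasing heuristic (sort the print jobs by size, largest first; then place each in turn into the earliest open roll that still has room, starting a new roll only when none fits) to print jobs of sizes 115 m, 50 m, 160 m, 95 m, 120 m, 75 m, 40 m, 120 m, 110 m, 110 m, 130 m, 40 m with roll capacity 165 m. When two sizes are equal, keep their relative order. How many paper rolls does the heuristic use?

9

Sorted descending: 160, 130, 120, 120, 115, 110, 110, 95, 75, 50, 40, 40.
  160 → roll 1 (new)  [load 160/165]
  130 → roll 2 (new)  [load 130/165]
  120 → roll 3 (new)  [load 120/165]
  120 → roll 4 (new)  [load 120/165]
  115 → roll 5 (new)  [load 115/165]
  110 → roll 6 (new)  [load 110/165]
  110 → roll 7 (new)  [load 110/165]
  95 → roll 8 (new)  [load 95/165]
  75 → roll 9 (new)  [load 75/165]
  50 → roll 5  [load 165/165]
  40 → roll 3  [load 160/165]
  40 → roll 4  [load 160/165]
9 paper rolls opened.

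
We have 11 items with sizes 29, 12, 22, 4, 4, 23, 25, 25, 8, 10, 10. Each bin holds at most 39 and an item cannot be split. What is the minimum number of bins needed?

5

Total = 29 + 25 + 25 + 23 + 22 + 12 + 10 + 10 + 8 + 4 + 4 = 172.
Lower bound: ⌈172/39⌉ = 5 bins.
A packing using 5 bins:
  bin 1: 29 + 10 = 39
  bin 2: 25 + 12 = 37
  bin 3: 25 + 10 + 4 = 39
  bin 4: 23 + 8 + 4 = 35
  bin 5: 22 = 22
This matches the lower bound, so 5 is optimal.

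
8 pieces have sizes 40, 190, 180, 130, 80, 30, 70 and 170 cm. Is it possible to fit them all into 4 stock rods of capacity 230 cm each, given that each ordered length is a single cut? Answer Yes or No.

Total = 890 cm; ⌈890/230⌉ = 4.
The bound of 4 does not rule out 4, but exhaustive search shows no assignment into 4 stock rods of capacity 230 cm exists — the minimum is 5.

No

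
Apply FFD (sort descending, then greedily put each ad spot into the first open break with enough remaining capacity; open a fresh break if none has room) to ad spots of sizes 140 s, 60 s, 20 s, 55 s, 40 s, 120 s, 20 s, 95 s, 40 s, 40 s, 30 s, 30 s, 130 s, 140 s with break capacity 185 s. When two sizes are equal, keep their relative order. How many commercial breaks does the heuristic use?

Sorted descending: 140, 140, 130, 120, 95, 60, 55, 40, 40, 40, 30, 30, 20, 20.
  140 → break 1 (new)  [load 140/185]
  140 → break 2 (new)  [load 140/185]
  130 → break 3 (new)  [load 130/185]
  120 → break 4 (new)  [load 120/185]
  95 → break 5 (new)  [load 95/185]
  60 → break 4  [load 180/185]
  55 → break 3  [load 185/185]
  40 → break 1  [load 180/185]
  40 → break 2  [load 180/185]
  40 → break 5  [load 135/185]
  30 → break 5  [load 165/185]
  30 → break 6 (new)  [load 30/185]
  20 → break 5  [load 185/185]
  20 → break 6  [load 50/185]
6 commercial breaks opened.

6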